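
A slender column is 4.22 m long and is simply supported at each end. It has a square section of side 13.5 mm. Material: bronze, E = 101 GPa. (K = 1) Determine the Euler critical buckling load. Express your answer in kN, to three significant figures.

I = a⁴/12 = 13.5⁴/12 = 2.768×10^3 mm⁴
I = 2.768×10^3 mm⁴ = 2.768×10^-9 m⁴
Effective length L_e = K·L = 1 × 4.22 = 4.220 m
P_cr = π²EI / L_e² = π² × 101×10⁹ × 2.768×10^-9 / 4.220² = 154.9 N

P_cr ≈ 0.155 kN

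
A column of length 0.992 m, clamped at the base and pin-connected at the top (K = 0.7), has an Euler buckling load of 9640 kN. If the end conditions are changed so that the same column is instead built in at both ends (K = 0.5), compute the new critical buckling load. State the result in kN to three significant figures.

P_cr ≈ 18900 kN

P_cr ∝ 1/K², so P_cr,new = P_cr,old × (K_old/K_new)² = 9640 × (0.7/0.5)²
= 9640 × 1.960 = 18900 kN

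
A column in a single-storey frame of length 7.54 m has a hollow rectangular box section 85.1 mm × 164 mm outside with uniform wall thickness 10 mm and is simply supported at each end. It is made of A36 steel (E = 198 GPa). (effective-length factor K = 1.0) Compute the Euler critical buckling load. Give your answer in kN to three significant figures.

P_cr ≈ 176 kN

Inner dimensions: h_i = 164 − 2×10 = 144.0 mm, b_i = 85.1 − 2×10 = 65.10 mm
Weak-axis I_min = (h_o·b_o³ − h_i·b_i³)/12 with b_o = 85.1, b_i = 65.10 mm (shorter outer/inner sides).
I_min = (164×85.1³ − 144.0×65.10³)/12 = 5.112×10^6 mm⁴
I = 5.112×10^6 mm⁴ = 5.112×10^-6 m⁴
Effective length L_e = K·L = 1 × 7.54 = 7.540 m
P_cr = π²EI / L_e² = π² × 198×10⁹ × 5.112×10^-6 / 7.540² = 1.757×10^5 N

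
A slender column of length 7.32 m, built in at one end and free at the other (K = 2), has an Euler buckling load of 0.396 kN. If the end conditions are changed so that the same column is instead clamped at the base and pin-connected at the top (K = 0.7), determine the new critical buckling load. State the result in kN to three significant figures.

P_cr ∝ 1/K², so P_cr,new = P_cr,old × (K_old/K_new)² = 0.396 × (2/0.7)²
= 0.396 × 8.163 = 3.23 kN

P_cr ≈ 3.23 kN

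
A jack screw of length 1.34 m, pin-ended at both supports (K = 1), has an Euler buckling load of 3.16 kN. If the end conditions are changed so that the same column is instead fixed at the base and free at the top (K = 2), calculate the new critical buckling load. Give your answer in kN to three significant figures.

P_cr ≈ 0.790 kN

P_cr ∝ 1/K², so P_cr,new = P_cr,old × (K_old/K_new)² = 3.16 × (1/2)²
= 3.16 × 0.2500 = 0.790 kN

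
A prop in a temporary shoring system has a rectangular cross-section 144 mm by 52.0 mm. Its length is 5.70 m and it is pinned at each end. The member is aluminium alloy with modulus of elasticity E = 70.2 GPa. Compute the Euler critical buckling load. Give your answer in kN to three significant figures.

P_cr ≈ 36.0 kN

Buckling occurs about the weak axis: I_min = h·b³/12 with b = 52.0 mm (the shorter side).
I_min = 144×52.0³/12 = 1.687×10^6 mm⁴
I = 1.687×10^6 mm⁴ = 1.687×10^-6 m⁴
Effective length L_e = K·L = 1 × 5.70 = 5.700 m
P_cr = π²EI / L_e² = π² × 70.2×10⁹ × 1.687×10^-6 / 5.700² = 3.598×10^4 N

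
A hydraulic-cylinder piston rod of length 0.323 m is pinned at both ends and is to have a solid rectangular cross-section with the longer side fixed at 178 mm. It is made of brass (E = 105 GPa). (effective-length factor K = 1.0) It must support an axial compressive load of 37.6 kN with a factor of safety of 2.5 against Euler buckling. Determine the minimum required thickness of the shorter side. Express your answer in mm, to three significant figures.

Required P_cr = n·P = 2.5 × 37.6 = 94.00 kN
L_e = K·L = 1 × 0.323 = 0.3230 m
Required I = P_cr·L_e²/(π²E) = 9.400×10^4 × 0.3230² / (π² × 1.05×10^11) = 9.463×10^-9 m⁴
I_req = 9.463×10^3 mm⁴
Rectangle, weak axis: I_min = h·b³/12 with h = 178 mm fixed  ⇒  b = (12I/h)^(1/3) = 8.61 mm

b ≈ 8.61 mm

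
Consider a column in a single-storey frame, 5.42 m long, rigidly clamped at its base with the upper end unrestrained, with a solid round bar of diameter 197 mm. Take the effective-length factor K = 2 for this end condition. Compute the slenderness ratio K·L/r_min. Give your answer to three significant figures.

For a solid circle r = d/4 = 197/4 = 49.25 mm
L_e = K·L = 2 × 5.42 m = 10.84 m = 10840 mm
λ = L_e / r_min = 10840 / 49.25 = 220

λ ≈ 220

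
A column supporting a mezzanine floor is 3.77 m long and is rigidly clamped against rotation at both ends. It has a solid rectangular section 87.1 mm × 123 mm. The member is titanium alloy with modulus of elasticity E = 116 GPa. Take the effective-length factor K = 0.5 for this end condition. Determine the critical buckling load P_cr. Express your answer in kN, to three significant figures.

P_cr ≈ 2180 kN

Buckling occurs about the weak axis: I_min = h·b³/12 with b = 87.1 mm (the shorter side).
I_min = 123×87.1³/12 = 6.773×10^6 mm⁴
I = 6.773×10^6 mm⁴ = 6.773×10^-6 m⁴
Effective length L_e = K·L = 0.5 × 3.77 = 1.885 m
P_cr = π²EI / L_e² = π² × 116×10⁹ × 6.773×10^-6 / 1.885² = 2.182×10^6 N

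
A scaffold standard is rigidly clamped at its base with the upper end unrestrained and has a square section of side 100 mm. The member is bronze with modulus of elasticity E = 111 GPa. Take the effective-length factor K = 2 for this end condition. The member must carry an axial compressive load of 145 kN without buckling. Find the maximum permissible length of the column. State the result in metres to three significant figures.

I = a⁴/12 = 100⁴/12 = 8.333×10^6 mm⁴
I = 8.333×10^-6 m⁴
At the buckling limit P_cr = P = 1.450×10^5 N
From P_cr = π²EI/(K·L)²:  L = (1/K)·√(π²EI/P_cr) = (1/2)·√(π²×1.11×10^11×8.333×10^-6/1.450×10^5)
L = 3.97 m

L_max ≈ 3.97 m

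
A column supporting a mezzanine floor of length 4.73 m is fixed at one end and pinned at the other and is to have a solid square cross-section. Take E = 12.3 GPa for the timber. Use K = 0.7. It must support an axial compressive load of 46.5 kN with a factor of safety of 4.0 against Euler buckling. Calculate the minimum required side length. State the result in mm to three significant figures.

Required P_cr = n·P = 4.0 × 46.5 = 186.0 kN
L_e = K·L = 0.7 × 4.73 = 3.311 m
Required I = P_cr·L_e²/(π²E) = 1.860×10^5 × 3.311² / (π² × 1.23×10^10) = 1.680×10^-5 m⁴
I_req = 1.680×10^7 mm⁴
Solid square: I = a⁴/12  ⇒  a = (12I)^(1/4) = (12×1.680×10^7)^(1/4) = 119 mm

a ≈ 119 mm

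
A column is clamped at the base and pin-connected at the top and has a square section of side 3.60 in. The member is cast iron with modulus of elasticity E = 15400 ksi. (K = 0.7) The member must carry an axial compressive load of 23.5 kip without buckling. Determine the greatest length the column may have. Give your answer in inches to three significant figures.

I = a⁴/12 = 3.60⁴/12 = 14.00 in⁴
At the buckling limit P_cr = P = 2.350×10^4 lb
From P_cr = π²EI/(K·L)²:  L = (1/K)·√(π²EI/P_cr) = (1/0.7)·√(π²×1.54×10^7×14.00/2.350×10^4)
L = 430 in

L_max ≈ 430 in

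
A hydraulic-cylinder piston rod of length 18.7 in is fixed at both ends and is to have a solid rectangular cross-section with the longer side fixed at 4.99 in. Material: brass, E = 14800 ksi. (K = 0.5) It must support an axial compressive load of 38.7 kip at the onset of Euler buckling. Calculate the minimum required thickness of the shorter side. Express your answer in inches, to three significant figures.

b ≈ 0.382 in

L_e = K·L = 0.5 × 18.7 = 9.350 in
Required I = P_cr·L_e²/(π²E) = 3.870×10^4 × 9.350² / (π² × 1.48×10^7) = 2.316×10^-2 in⁴
Rectangle, weak axis: I_min = h·b³/12 with h = 4.99 in fixed  ⇒  b = (12I/h)^(1/3) = 0.382 in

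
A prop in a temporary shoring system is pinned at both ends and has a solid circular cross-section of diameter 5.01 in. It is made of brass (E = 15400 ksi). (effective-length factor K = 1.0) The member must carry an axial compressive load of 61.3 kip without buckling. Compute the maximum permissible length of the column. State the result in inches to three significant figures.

I = πd⁴/64 = π×5.01⁴/64 = 30.93 in⁴
At the buckling limit P_cr = P = 6.130×10^4 lb
From P_cr = π²EI/(K·L)²:  L = (1/K)·√(π²EI/P_cr) = (1/1)·√(π²×1.54×10^7×30.93/6.130×10^4)
L = 277 in

L_max ≈ 277 in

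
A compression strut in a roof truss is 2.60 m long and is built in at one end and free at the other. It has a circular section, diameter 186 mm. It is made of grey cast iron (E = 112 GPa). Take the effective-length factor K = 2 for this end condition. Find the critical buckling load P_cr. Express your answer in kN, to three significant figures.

I = πd⁴/64 = π×186⁴/64 = 5.875×10^7 mm⁴
I = 5.875×10^7 mm⁴ = 5.875×10^-5 m⁴
Effective length L_e = K·L = 2 × 2.60 = 5.200 m
P_cr = π²EI / L_e² = π² × 112×10⁹ × 5.875×10^-5 / 5.200² = 2.402×10^6 N

P_cr ≈ 2400 kN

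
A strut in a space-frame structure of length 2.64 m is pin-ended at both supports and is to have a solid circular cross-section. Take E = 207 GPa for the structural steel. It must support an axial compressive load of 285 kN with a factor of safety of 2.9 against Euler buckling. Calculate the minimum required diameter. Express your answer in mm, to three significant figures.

Required P_cr = n·P = 2.9 × 285 = 826.5 kN
L_e = K·L = 1 × 2.64 = 2.640 m
Required I = P_cr·L_e²/(π²E) = 8.265×10^5 × 2.640² / (π² × 2.07×10^11) = 2.820×10^-6 m⁴
I_req = 2.820×10^6 mm⁴
Solid circle: I = πd⁴/64  ⇒  d = (64I/π)^(1/4) = (64×2.820×10^6/π)^(1/4) = 87.1 mm

d ≈ 87.1 mm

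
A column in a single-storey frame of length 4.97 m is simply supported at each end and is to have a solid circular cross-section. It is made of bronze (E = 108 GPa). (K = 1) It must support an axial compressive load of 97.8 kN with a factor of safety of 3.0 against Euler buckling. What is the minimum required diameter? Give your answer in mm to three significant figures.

d ≈ 108 mm

Required P_cr = n·P = 3.0 × 97.8 = 293.4 kN
L_e = K·L = 1 × 4.97 = 4.970 m
Required I = P_cr·L_e²/(π²E) = 2.934×10^5 × 4.970² / (π² × 1.08×10^11) = 6.799×10^-6 m⁴
I_req = 6.799×10^6 mm⁴
Solid circle: I = πd⁴/64  ⇒  d = (64I/π)^(1/4) = (64×6.799×10^6/π)^(1/4) = 108 mm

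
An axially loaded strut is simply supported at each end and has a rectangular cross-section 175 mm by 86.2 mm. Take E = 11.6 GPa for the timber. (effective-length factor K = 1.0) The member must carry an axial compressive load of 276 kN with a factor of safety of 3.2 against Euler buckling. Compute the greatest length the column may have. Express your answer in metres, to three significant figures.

L_max ≈ 1.10 m

Buckling occurs about the weak axis: I_min = h·b³/12 with b = 86.2 mm (the shorter side).
I_min = 175×86.2³/12 = 9.341×10^6 mm⁴
I = 9.341×10^-6 m⁴
Required critical load P_cr = n·P = 3.2 × 276 = 883.2 kN = 8.832×10^5 N
From P_cr = π²EI/(K·L)²:  L = (1/K)·√(π²EI/P_cr) = (1/1)·√(π²×1.16×10^10×9.341×10^-6/8.832×10^5)
L = 1.10 m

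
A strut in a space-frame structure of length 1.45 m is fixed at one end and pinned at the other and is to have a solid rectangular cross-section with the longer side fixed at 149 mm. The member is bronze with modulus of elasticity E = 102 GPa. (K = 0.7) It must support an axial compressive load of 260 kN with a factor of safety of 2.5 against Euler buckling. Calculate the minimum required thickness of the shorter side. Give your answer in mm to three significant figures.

b ≈ 37.7 mm

Required P_cr = n·P = 2.5 × 260 = 650.0 kN
L_e = K·L = 0.7 × 1.45 = 1.015 m
Required I = P_cr·L_e²/(π²E) = 6.500×10^5 × 1.015² / (π² × 1.02×10^11) = 6.652×10^-7 m⁴
I_req = 6.652×10^5 mm⁴
Rectangle, weak axis: I_min = h·b³/12 with h = 149 mm fixed  ⇒  b = (12I/h)^(1/3) = 37.7 mm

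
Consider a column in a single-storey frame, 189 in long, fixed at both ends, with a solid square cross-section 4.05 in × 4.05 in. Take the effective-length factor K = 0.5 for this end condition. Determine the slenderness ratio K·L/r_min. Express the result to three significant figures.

I = a⁴/12 = 4.05⁴/12 = 22.42 in⁴
A = 16.40 in²;  r_min = √(I/A) = √(22.42/16.40) = 1.169 in
L_e = K·L = 0.5 × 189 = 94.50 in
λ = L_e / r_min = 94.500 / 1.169 = 80.8

λ ≈ 80.8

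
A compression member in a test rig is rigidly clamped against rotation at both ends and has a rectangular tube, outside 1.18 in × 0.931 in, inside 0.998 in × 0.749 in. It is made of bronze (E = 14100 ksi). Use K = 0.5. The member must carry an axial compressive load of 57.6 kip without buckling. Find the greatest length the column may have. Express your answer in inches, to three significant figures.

L_max ≈ 20.7 in

Weak-axis I_min = (h_o·b_o³ − h_i·b_i³)/12 with b_o = 0.931, b_i = 0.7490 in (shorter outer/inner sides).
I_min = (1.18×0.931³ − 0.9980×0.7490³)/12 = 4.440×10^-2 in⁴
At the buckling limit P_cr = P = 5.760×10^4 lb
From P_cr = π²EI/(K·L)²:  L = (1/K)·√(π²EI/P_cr) = (1/0.5)·√(π²×1.41×10^7×4.440×10^-2/5.760×10^4)
L = 20.7 in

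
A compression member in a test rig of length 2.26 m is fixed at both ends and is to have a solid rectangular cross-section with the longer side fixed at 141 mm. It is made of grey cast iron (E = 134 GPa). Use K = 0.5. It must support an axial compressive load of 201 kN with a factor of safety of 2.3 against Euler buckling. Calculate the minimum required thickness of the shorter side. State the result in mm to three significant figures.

b ≈ 33.6 mm

Required P_cr = n·P = 2.3 × 201 = 462.3 kN
L_e = K·L = 0.5 × 2.26 = 1.130 m
Required I = P_cr·L_e²/(π²E) = 4.623×10^5 × 1.130² / (π² × 1.34×10^11) = 4.464×10^-7 m⁴
I_req = 4.464×10^5 mm⁴
Rectangle, weak axis: I_min = h·b³/12 with h = 141 mm fixed  ⇒  b = (12I/h)^(1/3) = 33.6 mm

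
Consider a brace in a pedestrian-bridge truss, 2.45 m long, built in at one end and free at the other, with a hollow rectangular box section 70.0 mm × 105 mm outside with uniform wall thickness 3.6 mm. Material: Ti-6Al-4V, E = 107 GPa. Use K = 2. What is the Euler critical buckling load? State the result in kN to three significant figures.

P_cr ≈ 43.2 kN

Inner dimensions: h_i = 105 − 2×3.6 = 97.80 mm, b_i = 70.0 − 2×3.6 = 62.80 mm
Weak-axis I_min = (h_o·b_o³ − h_i·b_i³)/12 with b_o = 70.0, b_i = 62.80 mm (shorter outer/inner sides).
I_min = (105×70.0³ − 97.80×62.80³)/12 = 9.827×10^5 mm⁴
I = 9.827×10^5 mm⁴ = 9.827×10^-7 m⁴
Effective length L_e = K·L = 2 × 2.45 = 4.900 m
P_cr = π²EI / L_e² = π² × 107×10⁹ × 9.827×10^-7 / 4.900² = 4.322×10^4 N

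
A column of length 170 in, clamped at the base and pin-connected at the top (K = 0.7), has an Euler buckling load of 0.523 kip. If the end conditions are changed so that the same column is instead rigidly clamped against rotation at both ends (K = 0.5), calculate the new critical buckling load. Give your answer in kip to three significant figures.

P_cr ≈ 1.03 kip

P_cr ∝ 1/K², so P_cr,new = P_cr,old × (K_old/K_new)² = 0.523 × (0.7/0.5)²
= 0.523 × 1.960 = 1.03 kip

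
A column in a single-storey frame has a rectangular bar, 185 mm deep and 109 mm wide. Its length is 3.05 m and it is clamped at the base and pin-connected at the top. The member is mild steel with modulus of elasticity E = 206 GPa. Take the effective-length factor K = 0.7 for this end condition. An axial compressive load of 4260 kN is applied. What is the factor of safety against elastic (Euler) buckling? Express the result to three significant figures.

n ≈ 2.09

Buckling occurs about the weak axis: I_min = h·b³/12 with b = 109 mm (the shorter side).
I_min = 185×109³/12 = 1.997×10^7 mm⁴
I = 1.997×10^7 mm⁴ = 1.997×10^-5 m⁴
Effective length L_e = K·L = 0.7 × 3.05 = 2.135 m
P_cr = π²EI / L_e² = π² × 206×10⁹ × 1.997×10^-5 / 2.135² = 8.905×10^6 N
Factor of safety n = P_cr / P = 8905.1 / 4260 = 2.09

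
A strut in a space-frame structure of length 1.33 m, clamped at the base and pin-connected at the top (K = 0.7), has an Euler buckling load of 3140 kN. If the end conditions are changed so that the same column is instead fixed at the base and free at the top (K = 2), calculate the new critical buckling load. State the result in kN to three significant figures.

P_cr ∝ 1/K², so P_cr,new = P_cr,old × (K_old/K_new)² = 3140 × (0.7/2)²
= 3140 × 0.1225 = 385 kN

P_cr ≈ 385 kN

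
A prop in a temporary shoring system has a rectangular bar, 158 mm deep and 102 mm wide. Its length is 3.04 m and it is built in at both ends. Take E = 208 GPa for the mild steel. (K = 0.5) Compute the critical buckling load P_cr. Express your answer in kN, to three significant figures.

P_cr ≈ 12400 kN

Buckling occurs about the weak axis: I_min = h·b³/12 with b = 102 mm (the shorter side).
I_min = 158×102³/12 = 1.397×10^7 mm⁴
I = 1.397×10^7 mm⁴ = 1.397×10^-5 m⁴
Effective length L_e = K·L = 0.5 × 3.04 = 1.520 m
P_cr = π²EI / L_e² = π² × 208×10⁹ × 1.397×10^-5 / 1.520² = 1.242×10^7 N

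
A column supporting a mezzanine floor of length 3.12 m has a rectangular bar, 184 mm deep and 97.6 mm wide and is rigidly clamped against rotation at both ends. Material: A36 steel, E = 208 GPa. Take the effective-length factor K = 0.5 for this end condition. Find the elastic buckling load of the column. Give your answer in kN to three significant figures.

P_cr ≈ 12000 kN

Buckling occurs about the weak axis: I_min = h·b³/12 with b = 97.6 mm (the shorter side).
I_min = 184×97.6³/12 = 1.426×10^7 mm⁴
I = 1.426×10^7 mm⁴ = 1.426×10^-5 m⁴
Effective length L_e = K·L = 0.5 × 3.12 = 1.560 m
P_cr = π²EI / L_e² = π² × 208×10⁹ × 1.426×10^-5 / 1.560² = 1.203×10^7 N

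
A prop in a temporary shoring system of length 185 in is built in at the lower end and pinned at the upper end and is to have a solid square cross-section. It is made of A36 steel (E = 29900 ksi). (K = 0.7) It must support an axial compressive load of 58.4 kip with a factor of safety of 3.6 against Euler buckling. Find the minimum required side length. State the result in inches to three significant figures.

Required P_cr = n·P = 3.6 × 58.4 = 210.2 kip
L_e = K·L = 0.7 × 185 = 129.5 in
Required I = P_cr·L_e²/(π²E) = 2.102×10^5 × 129.5² / (π² × 2.99×10^7) = 11.95 in⁴
Solid square: I = a⁴/12  ⇒  a = (12I)^(1/4) = (12×11.95)^(1/4) = 3.46 in

a ≈ 3.46 in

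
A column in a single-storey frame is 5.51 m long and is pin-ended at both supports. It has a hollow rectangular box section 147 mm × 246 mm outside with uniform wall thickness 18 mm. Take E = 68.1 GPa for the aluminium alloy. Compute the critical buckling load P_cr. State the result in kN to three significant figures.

Inner dimensions: h_i = 246 − 2×18 = 210.0 mm, b_i = 147 − 2×18 = 111.0 mm
Weak-axis I_min = (h_o·b_o³ − h_i·b_i³)/12 with b_o = 147, b_i = 111.0 mm (shorter outer/inner sides).
I_min = (246×147³ − 210.0×111.0³)/12 = 4.119×10^7 mm⁴
I = 4.119×10^7 mm⁴ = 4.119×10^-5 m⁴
Effective length L_e = K·L = 1 × 5.51 = 5.510 m
P_cr = π²EI / L_e² = π² × 68.1×10⁹ × 4.119×10^-5 / 5.510² = 9.118×10^5 N

P_cr ≈ 912 kN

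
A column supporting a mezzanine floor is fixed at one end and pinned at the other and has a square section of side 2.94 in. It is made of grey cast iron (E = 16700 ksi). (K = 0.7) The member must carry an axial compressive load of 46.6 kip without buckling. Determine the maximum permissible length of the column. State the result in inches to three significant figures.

I = a⁴/12 = 2.94⁴/12 = 6.226 in⁴
At the buckling limit P_cr = P = 4.660×10^4 lb
From P_cr = π²EI/(K·L)²:  L = (1/K)·√(π²EI/P_cr) = (1/0.7)·√(π²×1.67×10^7×6.226/4.660×10^4)
L = 212 in

L_max ≈ 212 in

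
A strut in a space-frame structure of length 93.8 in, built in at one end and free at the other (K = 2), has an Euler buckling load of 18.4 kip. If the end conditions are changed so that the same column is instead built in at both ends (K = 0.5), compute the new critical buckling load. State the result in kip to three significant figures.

P_cr ∝ 1/K², so P_cr,new = P_cr,old × (K_old/K_new)² = 18.4 × (2/0.5)²
= 18.4 × 16.00 = 294 kip

P_cr ≈ 294 kip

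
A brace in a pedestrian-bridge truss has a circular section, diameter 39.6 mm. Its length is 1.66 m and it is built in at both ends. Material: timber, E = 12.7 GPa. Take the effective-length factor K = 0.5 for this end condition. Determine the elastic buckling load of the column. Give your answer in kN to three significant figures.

I = πd⁴/64 = π×39.6⁴/64 = 1.207×10^5 mm⁴
I = 1.207×10^5 mm⁴ = 1.207×10^-7 m⁴
Effective length L_e = K·L = 0.5 × 1.66 = 0.8300 m
P_cr = π²EI / L_e² = π² × 12.7×10⁹ × 1.207×10^-7 / 0.8300² = 2.196×10^4 N

P_cr ≈ 22.0 kN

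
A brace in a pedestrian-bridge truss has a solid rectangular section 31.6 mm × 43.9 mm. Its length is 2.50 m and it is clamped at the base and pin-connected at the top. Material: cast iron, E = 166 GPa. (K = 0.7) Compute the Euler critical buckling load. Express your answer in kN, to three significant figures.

P_cr ≈ 61.8 kN

Buckling occurs about the weak axis: I_min = h·b³/12 with b = 31.6 mm (the shorter side).
I_min = 43.9×31.6³/12 = 1.154×10^5 mm⁴
I = 1.154×10^5 mm⁴ = 1.154×10^-7 m⁴
Effective length L_e = K·L = 0.7 × 2.50 = 1.750 m
P_cr = π²EI / L_e² = π² × 166×10⁹ × 1.154×10^-7 / 1.750² = 6.176×10^4 N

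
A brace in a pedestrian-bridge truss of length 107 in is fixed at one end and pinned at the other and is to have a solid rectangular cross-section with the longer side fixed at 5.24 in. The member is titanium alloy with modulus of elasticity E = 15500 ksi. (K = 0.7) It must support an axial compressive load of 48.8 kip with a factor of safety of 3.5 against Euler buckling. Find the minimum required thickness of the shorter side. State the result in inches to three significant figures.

b ≈ 2.43 in

Required P_cr = n·P = 3.5 × 48.8 = 170.8 kip
L_e = K·L = 0.7 × 107 = 74.90 in
Required I = P_cr·L_e²/(π²E) = 1.708×10^5 × 74.90² / (π² × 1.55×10^7) = 6.264 in⁴
Rectangle, weak axis: I_min = h·b³/12 with h = 5.24 in fixed  ⇒  b = (12I/h)^(1/3) = 2.43 in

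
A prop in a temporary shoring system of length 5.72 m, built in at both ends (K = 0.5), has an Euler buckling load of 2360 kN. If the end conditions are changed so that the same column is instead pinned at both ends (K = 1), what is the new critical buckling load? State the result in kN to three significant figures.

P_cr ∝ 1/K², so P_cr,new = P_cr,old × (K_old/K_new)² = 2360 × (0.5/1)²
= 2360 × 0.2500 = 590 kN

P_cr ≈ 590 kN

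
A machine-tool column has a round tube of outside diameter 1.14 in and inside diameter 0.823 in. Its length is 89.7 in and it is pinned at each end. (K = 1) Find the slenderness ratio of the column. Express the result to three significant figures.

λ ≈ 255

d_o = 1.14 in, d_i = 0.823 in
I = π(d_o⁴ − d_i⁴)/64 = π(1.14⁴ − 0.8230⁴)/64 = 6.039×10^-2 in⁴
A = 0.4887 in²;  r_min = √(I/A) = √(6.039×10^-2/0.4887) = 0.3515 in
L_e = K·L = 1 × 89.7 = 89.70 in
λ = L_e / r_min = 89.700 / 0.3515 = 255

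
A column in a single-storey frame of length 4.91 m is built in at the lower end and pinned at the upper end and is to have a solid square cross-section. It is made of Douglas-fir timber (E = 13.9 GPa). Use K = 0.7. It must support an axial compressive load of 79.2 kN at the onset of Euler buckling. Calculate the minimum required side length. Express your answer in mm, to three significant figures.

L_e = K·L = 0.7 × 4.91 = 3.437 m
Required I = P_cr·L_e²/(π²E) = 7.920×10^4 × 3.437² / (π² × 1.39×10^10) = 6.820×10^-6 m⁴
I_req = 6.820×10^6 mm⁴
Solid square: I = a⁴/12  ⇒  a = (12I)^(1/4) = (12×6.820×10^6)^(1/4) = 95.1 mm

a ≈ 95.1 mm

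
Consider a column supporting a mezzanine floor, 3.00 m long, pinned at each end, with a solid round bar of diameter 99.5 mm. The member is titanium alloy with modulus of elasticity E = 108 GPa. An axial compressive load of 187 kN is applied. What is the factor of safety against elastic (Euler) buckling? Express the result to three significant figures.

n ≈ 3.05

I = πd⁴/64 = π×99.5⁴/64 = 4.811×10^6 mm⁴
I = 4.811×10^6 mm⁴ = 4.811×10^-6 m⁴
Effective length L_e = K·L = 1 × 3.00 = 3.000 m
P_cr = π²EI / L_e² = π² × 108×10⁹ × 4.811×10^-6 / 3.000² = 5.698×10^5 N
Factor of safety n = P_cr / P = 569.83 / 187 = 3.05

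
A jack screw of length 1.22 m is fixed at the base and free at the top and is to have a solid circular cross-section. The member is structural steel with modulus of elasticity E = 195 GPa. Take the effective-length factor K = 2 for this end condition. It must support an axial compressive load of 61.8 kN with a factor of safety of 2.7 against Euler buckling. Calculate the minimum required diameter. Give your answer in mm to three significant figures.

d ≈ 56.9 mm

Required P_cr = n·P = 2.7 × 61.8 = 166.9 kN
L_e = K·L = 2 × 1.22 = 2.440 m
Required I = P_cr·L_e²/(π²E) = 1.669×10^5 × 2.440² / (π² × 1.95×10^11) = 5.162×10^-7 m⁴
I_req = 5.162×10^5 mm⁴
Solid circle: I = πd⁴/64  ⇒  d = (64I/π)^(1/4) = (64×5.162×10^5/π)^(1/4) = 56.9 mm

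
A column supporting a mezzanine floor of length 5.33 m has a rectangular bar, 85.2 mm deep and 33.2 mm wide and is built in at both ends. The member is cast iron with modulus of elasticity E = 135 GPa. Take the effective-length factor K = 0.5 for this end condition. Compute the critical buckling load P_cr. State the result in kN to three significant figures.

Buckling occurs about the weak axis: I_min = h·b³/12 with b = 33.2 mm (the shorter side).
I_min = 85.2×33.2³/12 = 2.598×10^5 mm⁴
I = 2.598×10^5 mm⁴ = 2.598×10^-7 m⁴
Effective length L_e = K·L = 0.5 × 5.33 = 2.665 m
P_cr = π²EI / L_e² = π² × 135×10⁹ × 2.598×10^-7 / 2.665² = 4.874×10^4 N

P_cr ≈ 48.7 kN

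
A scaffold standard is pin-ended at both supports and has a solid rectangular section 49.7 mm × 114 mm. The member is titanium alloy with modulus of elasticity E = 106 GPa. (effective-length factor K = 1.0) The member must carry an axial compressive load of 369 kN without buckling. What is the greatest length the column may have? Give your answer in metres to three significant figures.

Buckling occurs about the weak axis: I_min = h·b³/12 with b = 49.7 mm (the shorter side).
I_min = 114×49.7³/12 = 1.166×10^6 mm⁴
I = 1.166×10^-6 m⁴
At the buckling limit P_cr = P = 3.690×10^5 N
From P_cr = π²EI/(K·L)²:  L = (1/K)·√(π²EI/P_cr) = (1/1)·√(π²×1.06×10^11×1.166×10^-6/3.690×10^5)
L = 1.82 m

L_max ≈ 1.82 m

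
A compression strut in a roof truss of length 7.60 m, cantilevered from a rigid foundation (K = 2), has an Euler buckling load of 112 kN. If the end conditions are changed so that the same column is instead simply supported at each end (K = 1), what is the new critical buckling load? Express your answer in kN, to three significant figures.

P_cr ≈ 448 kN

P_cr ∝ 1/K², so P_cr,new = P_cr,old × (K_old/K_new)² = 112 × (2/1)²
= 112 × 4.000 = 448 kN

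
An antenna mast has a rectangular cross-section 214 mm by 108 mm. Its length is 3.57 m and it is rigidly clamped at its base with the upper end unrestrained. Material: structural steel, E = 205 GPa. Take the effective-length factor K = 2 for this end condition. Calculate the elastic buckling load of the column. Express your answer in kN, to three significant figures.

Buckling occurs about the weak axis: I_min = h·b³/12 with b = 108 mm (the shorter side).
I_min = 214×108³/12 = 2.246×10^7 mm⁴
I = 2.246×10^7 mm⁴ = 2.246×10^-5 m⁴
Effective length L_e = K·L = 2 × 3.57 = 7.140 m
P_cr = π²EI / L_e² = π² × 205×10⁹ × 2.246×10^-5 / 7.140² = 8.916×10^5 N

P_cr ≈ 892 kN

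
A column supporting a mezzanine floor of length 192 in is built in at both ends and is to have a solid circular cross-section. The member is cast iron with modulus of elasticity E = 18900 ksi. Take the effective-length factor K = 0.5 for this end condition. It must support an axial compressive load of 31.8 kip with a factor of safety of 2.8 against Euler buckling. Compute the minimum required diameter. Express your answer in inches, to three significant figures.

d ≈ 3.08 in

Required P_cr = n·P = 2.8 × 31.8 = 89.04 kip
L_e = K·L = 0.5 × 192 = 96.00 in
Required I = P_cr·L_e²/(π²E) = 8.904×10^4 × 96.00² / (π² × 1.89×10^7) = 4.399 in⁴
Solid circle: I = πd⁴/64  ⇒  d = (64I/π)^(1/4) = (64×4.399/π)^(1/4) = 3.08 in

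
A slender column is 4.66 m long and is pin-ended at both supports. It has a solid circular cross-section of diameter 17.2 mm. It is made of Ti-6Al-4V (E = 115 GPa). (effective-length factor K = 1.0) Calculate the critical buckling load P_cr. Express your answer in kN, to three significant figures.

I = πd⁴/64 = π×17.2⁴/64 = 4.296×10^3 mm⁴
I = 4.296×10^3 mm⁴ = 4.296×10^-9 m⁴
Effective length L_e = K·L = 1 × 4.66 = 4.660 m
P_cr = π²EI / L_e² = π² × 115×10⁹ × 4.296×10^-9 / 4.660² = 224.5 N

P_cr ≈ 0.225 kN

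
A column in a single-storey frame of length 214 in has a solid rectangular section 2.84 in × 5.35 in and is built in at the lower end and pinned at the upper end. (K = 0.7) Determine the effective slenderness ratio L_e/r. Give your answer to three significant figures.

λ ≈ 183

For a rectangle r_min = b/√12 = 2.84/√12 = 0.8198 in
L_e = K·L = 0.7 × 214 = 149.8 in
λ = L_e / r_min = 149.80 / 0.8198 = 183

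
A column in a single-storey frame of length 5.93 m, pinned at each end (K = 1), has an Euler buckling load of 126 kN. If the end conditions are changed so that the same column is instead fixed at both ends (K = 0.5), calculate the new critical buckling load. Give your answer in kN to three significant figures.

P_cr ≈ 504 kN

P_cr ∝ 1/K², so P_cr,new = P_cr,old × (K_old/K_new)² = 126 × (1/0.5)²
= 126 × 4.000 = 504 kN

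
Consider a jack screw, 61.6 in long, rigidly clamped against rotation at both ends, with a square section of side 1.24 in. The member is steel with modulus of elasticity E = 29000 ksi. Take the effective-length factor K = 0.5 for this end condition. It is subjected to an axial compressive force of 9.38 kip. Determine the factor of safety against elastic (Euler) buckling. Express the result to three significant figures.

n ≈ 6.34

I = a⁴/12 = 1.24⁴/12 = 0.1970 in⁴
Effective length L_e = K·L = 0.5 × 61.6 = 30.80 in
P_cr = π²EI / L_e² = π² × 29000×10³ × 0.1970 / 30.80² = 5.944×10^4 lb
Factor of safety n = P_cr / P = 59.443 / 9.38 = 6.34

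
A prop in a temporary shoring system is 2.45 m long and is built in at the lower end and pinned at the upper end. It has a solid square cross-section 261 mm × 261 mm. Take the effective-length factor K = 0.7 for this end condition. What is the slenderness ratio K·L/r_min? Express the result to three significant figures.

For a square r = a/√12 = 261/√12 = 75.34 mm
L_e = K·L = 0.7 × 2.45 m = 1.715 m = 1715.0 mm
λ = L_e / r_min = 1715.0 / 75.34 = 22.8

λ ≈ 22.8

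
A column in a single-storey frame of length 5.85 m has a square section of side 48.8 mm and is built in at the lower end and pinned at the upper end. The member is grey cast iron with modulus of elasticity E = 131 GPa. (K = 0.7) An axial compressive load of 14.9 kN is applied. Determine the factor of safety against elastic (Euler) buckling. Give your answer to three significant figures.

I = a⁴/12 = 48.8⁴/12 = 4.726×10^5 mm⁴
I = 4.726×10^5 mm⁴ = 4.726×10^-7 m⁴
Effective length L_e = K·L = 0.7 × 5.85 = 4.095 m
P_cr = π²EI / L_e² = π² × 131×10⁹ × 4.726×10^-7 / 4.095² = 3.644×10^4 N
Factor of safety n = P_cr / P = 36.439 / 14.9 = 2.45

n ≈ 2.45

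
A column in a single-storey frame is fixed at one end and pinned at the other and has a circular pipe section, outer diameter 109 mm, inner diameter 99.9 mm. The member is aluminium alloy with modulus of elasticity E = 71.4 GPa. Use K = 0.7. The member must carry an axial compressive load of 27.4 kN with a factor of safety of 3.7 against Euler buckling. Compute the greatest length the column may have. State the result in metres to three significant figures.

d_o = 109 mm, d_i = 99.9 mm
I = π(d_o⁴ − d_i⁴)/64 = π(109⁴ − 99.90⁴)/64 = 2.040×10^6 mm⁴
I = 2.040×10^-6 m⁴
Required critical load P_cr = n·P = 3.7 × 27.4 = 101.4 kN = 1.014×10^5 N
From P_cr = π²EI/(K·L)²:  L = (1/K)·√(π²EI/P_cr) = (1/0.7)·√(π²×7.14×10^10×2.040×10^-6/1.014×10^5)
L = 5.38 m

L_max ≈ 5.38 m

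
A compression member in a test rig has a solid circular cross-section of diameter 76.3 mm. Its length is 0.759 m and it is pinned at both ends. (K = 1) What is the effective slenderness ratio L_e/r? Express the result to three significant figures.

For a solid circle r = d/4 = 76.3/4 = 19.08 mm
L_e = K·L = 1 × 0.759 m = 0.7590 m = 759.00 mm
λ = L_e / r_min = 759.00 / 19.08 = 39.8

λ ≈ 39.8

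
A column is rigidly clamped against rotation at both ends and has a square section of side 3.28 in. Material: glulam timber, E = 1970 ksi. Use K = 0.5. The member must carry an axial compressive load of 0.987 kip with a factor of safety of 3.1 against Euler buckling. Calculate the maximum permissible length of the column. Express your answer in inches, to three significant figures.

I = a⁴/12 = 3.28⁴/12 = 9.645 in⁴
Required critical load P_cr = n·P = 3.1 × 0.987 = 3.060 kip = 3.060×10^3 lb
From P_cr = π²EI/(K·L)²:  L = (1/K)·√(π²EI/P_cr) = (1/0.5)·√(π²×1.97×10^6×9.645/3.060×10^3)
L = 495 in

L_max ≈ 495 in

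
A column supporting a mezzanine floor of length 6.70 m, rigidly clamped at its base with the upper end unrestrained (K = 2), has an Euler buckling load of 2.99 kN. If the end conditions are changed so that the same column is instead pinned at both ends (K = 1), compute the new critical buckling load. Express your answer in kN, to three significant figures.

P_cr ∝ 1/K², so P_cr,new = P_cr,old × (K_old/K_new)² = 2.99 × (2/1)²
= 2.99 × 4.000 = 12.0 kN

P_cr ≈ 12.0 kN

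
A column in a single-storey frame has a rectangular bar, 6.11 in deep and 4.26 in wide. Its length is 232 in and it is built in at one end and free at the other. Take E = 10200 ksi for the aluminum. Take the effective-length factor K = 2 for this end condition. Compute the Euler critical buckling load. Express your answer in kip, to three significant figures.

P_cr ≈ 18.4 kip

Buckling occurs about the weak axis: I_min = h·b³/12 with b = 4.26 in (the shorter side).
I_min = 6.11×4.26³/12 = 39.36 in⁴
Effective length L_e = K·L = 2 × 232 = 464.0 in
P_cr = π²EI / L_e² = π² × 10200×10³ × 39.36 / 464.0² = 1.841×10^4 lb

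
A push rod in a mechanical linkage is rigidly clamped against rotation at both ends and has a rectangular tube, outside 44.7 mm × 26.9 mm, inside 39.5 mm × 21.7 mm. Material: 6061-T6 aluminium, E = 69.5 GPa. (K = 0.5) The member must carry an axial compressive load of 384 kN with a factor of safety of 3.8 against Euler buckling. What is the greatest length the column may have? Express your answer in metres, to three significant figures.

Weak-axis I_min = (h_o·b_o³ − h_i·b_i³)/12 with b_o = 26.9, b_i = 21.70 mm (shorter outer/inner sides).
I_min = (44.7×26.9³ − 39.50×21.70³)/12 = 3.887×10^4 mm⁴
I = 3.887×10^-8 m⁴
Required critical load P_cr = n·P = 3.8 × 384 = 1459 kN = 1.459×10^6 N
From P_cr = π²EI/(K·L)²:  L = (1/K)·√(π²EI/P_cr) = (1/0.5)·√(π²×6.95×10^10×3.887×10^-8/1.459×10^6)
L = 0.270 m

L_max ≈ 0.270 m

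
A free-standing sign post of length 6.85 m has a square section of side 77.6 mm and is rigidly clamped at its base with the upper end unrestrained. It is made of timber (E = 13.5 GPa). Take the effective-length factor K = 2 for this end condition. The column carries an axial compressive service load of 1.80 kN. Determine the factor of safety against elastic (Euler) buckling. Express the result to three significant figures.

I = a⁴/12 = 77.6⁴/12 = 3.022×10^6 mm⁴
I = 3.022×10^6 mm⁴ = 3.022×10^-6 m⁴
Effective length L_e = K·L = 2 × 6.85 = 13.70 m
P_cr = π²EI / L_e² = π² × 13.5×10⁹ × 3.022×10^-6 / 13.70² = 2.145×10^3 N
Factor of safety n = P_cr / P = 2.1452 / 1.80 = 1.19

n ≈ 1.19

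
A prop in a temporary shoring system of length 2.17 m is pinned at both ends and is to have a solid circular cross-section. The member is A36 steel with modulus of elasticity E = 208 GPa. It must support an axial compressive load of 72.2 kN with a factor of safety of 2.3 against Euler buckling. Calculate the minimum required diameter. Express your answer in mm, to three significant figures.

d ≈ 52.8 mm

Required P_cr = n·P = 2.3 × 72.2 = 166.1 kN
L_e = K·L = 1 × 2.17 = 2.170 m
Required I = P_cr·L_e²/(π²E) = 1.661×10^5 × 2.170² / (π² × 2.08×10^11) = 3.809×10^-7 m⁴
I_req = 3.809×10^5 mm⁴
Solid circle: I = πd⁴/64  ⇒  d = (64I/π)^(1/4) = (64×3.809×10^5/π)^(1/4) = 52.8 mm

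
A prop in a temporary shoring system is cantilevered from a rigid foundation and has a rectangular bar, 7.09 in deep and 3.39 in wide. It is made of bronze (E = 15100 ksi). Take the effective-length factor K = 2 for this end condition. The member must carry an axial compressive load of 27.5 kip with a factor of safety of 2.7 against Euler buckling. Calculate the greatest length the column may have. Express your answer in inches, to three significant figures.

Buckling occurs about the weak axis: I_min = h·b³/12 with b = 3.39 in (the shorter side).
I_min = 7.09×3.39³/12 = 23.02 in⁴
Required critical load P_cr = n·P = 2.7 × 27.5 = 74.25 kip = 7.425×10^4 lb
From P_cr = π²EI/(K·L)²:  L = (1/K)·√(π²EI/P_cr) = (1/2)·√(π²×1.51×10^7×23.02/7.425×10^4)
L = 107 in

L_max ≈ 107 in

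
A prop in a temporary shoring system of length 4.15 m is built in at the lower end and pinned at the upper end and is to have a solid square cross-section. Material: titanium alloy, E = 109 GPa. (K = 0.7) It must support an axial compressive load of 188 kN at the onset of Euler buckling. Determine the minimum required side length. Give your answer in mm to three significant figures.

a ≈ 64.9 mm

L_e = K·L = 0.7 × 4.15 = 2.905 m
Required I = P_cr·L_e²/(π²E) = 1.880×10^5 × 2.905² / (π² × 1.09×10^11) = 1.475×10^-6 m⁴
I_req = 1.475×10^6 mm⁴
Solid square: I = a⁴/12  ⇒  a = (12I)^(1/4) = (12×1.475×10^6)^(1/4) = 64.9 mm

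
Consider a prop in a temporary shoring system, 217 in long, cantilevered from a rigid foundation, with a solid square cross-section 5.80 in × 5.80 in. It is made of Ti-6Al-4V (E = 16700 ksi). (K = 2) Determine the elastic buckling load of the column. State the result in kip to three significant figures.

P_cr ≈ 82.5 kip

I = a⁴/12 = 5.80⁴/12 = 94.30 in⁴
Effective length L_e = K·L = 2 × 217 = 434.0 in
P_cr = π²EI / L_e² = π² × 16700×10³ × 94.30 / 434.0² = 8.252×10^4 lb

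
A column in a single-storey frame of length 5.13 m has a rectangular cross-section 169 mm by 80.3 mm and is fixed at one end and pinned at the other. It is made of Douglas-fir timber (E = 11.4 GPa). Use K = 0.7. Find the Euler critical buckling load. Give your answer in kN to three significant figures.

Buckling occurs about the weak axis: I_min = h·b³/12 with b = 80.3 mm (the shorter side).
I_min = 169×80.3³/12 = 7.292×10^6 mm⁴
I = 7.292×10^6 mm⁴ = 7.292×10^-6 m⁴
Effective length L_e = K·L = 0.7 × 5.13 = 3.591 m
P_cr = π²EI / L_e² = π² × 11.4×10⁹ × 7.292×10^-6 / 3.591² = 6.362×10^4 N

P_cr ≈ 63.6 kN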